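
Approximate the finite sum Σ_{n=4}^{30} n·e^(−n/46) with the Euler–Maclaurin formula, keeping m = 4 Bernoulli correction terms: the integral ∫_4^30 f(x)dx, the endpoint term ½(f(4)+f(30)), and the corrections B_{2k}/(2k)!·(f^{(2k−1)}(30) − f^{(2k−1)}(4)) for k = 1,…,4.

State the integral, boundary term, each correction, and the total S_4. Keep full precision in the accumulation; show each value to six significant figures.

Integral: ∫_4^30 x·e^(−x/46) dx = 287.340.
Endpoint term: (f(4) + f(30))/2 = (3.66687 + 15.6274)/2 = 9.64712.
Running total after boundary: 296.987.
k=1: B_{2}/(2)! × [f^{(1)}(30) − f^{(1)}(4)] = 1/12 × (0.181187 − 0.837002) = -0.0546513.
Partial sum through k=1: 296.933.
k=2: B_{4}/(4)! × [f^{(3)}(30) − f^{(3)}(4)] = −1/720 × (0.000577983 − 0.00126202) = 9.50053e-07.
Partial sum through k=2: 296.933.
k=3: B_{6}/(6)! × [f^{(5)}(30) − f^{(5)}(4)] = 1/30240 × (5.05831e-07 − 1.00590e-06) = -1.65367e-11.
Partial sum through k=3: 296.933.
k=4: B_{8}/(8)! × [f^{(7)}(30) − f^{(7)}(4)] = −1/1209600 × (3.49014e-10 − 6.68894e-10) = 2.64452e-16.

S_4 ≈ 296.933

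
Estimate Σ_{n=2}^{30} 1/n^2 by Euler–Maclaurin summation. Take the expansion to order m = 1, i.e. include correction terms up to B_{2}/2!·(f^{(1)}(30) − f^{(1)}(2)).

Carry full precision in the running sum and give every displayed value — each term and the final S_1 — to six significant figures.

∫_2^30 1/x^2 dx evaluates to 0.466667.
½[f(2) + f(30)] = ½[0.250000 + 0.00111111] = 0.125556.
So far: 0.592222.
Order-1 term: 1/12 · (-7.40741e-05 − (-0.250000)) = 0.0208272.

S_1 ≈ 0.613049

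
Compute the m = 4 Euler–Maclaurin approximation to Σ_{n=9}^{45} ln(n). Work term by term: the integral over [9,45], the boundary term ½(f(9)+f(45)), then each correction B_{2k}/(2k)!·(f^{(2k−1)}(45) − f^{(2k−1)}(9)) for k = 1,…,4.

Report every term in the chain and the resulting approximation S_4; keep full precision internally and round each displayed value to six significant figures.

S_4 ≈ 118.519

∫_9^45 ln(x) dx evaluates to 115.525.
½[f(9) + f(45)] = ½[2.19722 + 3.80666] = 3.00194.
So far: 118.527.
Order-1 term: 1/12 · (0.0222222 − 0.111111) = -0.00740741.
Running total after k=1: 118.519.
Order-2 term: −1/720 · (2.19479e-05 − 0.00274348) = 3.77991e-06.
Running total after k=2: 118.519.
Order-3 term: 1/30240 · (1.30061e-07 − 0.000406442) = -1.34362e-08.
Running total after k=3: 118.519.
Order-4 term: −1/1209600 · (1.92684e-09 − 0.000150534) = 1.24448e-10.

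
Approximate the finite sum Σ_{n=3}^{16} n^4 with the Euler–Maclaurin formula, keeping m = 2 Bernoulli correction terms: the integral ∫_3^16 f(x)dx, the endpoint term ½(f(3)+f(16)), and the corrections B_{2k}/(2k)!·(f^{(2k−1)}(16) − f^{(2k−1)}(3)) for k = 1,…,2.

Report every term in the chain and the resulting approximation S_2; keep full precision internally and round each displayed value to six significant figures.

S_2 ≈ 243831

∫_3^16 x^4 dx evaluates to 209667.
½[f(3) + f(16)] = ½[81.0000 + 65536.0] = 32808.5.
Integral + boundary = 242475.
k=1: B_{2}/(2)! × [f^{(1)}(16) − f^{(1)}(3)] = 1/12 × (16384.0 − 108.000) = 1356.33.
Partial sum through k=1: 243831.
k=2: B_{4}/(4)! × [f^{(3)}(16) − f^{(3)}(3)] = −1/720 × (384.000 − 72.0000) = -0.433333.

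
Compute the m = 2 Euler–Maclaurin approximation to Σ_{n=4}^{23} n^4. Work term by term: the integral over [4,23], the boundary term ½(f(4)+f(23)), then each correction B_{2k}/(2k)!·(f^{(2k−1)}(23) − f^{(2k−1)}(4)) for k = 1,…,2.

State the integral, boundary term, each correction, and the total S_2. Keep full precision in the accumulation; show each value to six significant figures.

S_2 ≈ 1.43115e+06

Integral: ∫_4^23 x^4 dx = 1.28706e+06.
Boundary: ½(f(4) + f(23)) = ½(256.000 + 279841) = 140048.
Running total after boundary: 1.42711e+06.
k=1: B_{2}/(2)! × [f^{(1)}(23) − f^{(1)}(4)] = 1/12 × (48668.0 − 256.000) = 4034.33.
Partial sum through k=1: 1.43115e+06.
k=2: B_{4}/(4)! × [f^{(3)}(23) − f^{(3)}(4)] = −1/720 × (552.000 − 96.0000) = -0.633333.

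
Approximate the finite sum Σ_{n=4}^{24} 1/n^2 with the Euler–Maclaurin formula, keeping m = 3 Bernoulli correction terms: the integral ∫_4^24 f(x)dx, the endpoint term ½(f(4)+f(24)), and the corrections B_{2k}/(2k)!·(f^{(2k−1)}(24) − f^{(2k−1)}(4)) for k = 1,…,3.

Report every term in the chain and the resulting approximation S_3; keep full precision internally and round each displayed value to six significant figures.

S_3 ≈ 0.243012

∫_4^24 1/x^2 dx evaluates to 0.208333.
Boundary: ½(f(4) + f(24)) = ½(0.0625000 + 0.00173611) = 0.0321181.
Integral + boundary = 0.240451.
Order-1 term: 1/12 · (-0.000144676 − (-0.0312500)) = 0.00259211.
Running total after k=1: 0.243043.
Order-2 term: −1/720 · (-3.01408e-06 − (-0.0234375)) = -3.25479e-05.
Running total after k=2: 0.243011.
Order-3 term: 1/30240 · (-1.56983e-07 − (-0.0439453)) = 1.45321e-06.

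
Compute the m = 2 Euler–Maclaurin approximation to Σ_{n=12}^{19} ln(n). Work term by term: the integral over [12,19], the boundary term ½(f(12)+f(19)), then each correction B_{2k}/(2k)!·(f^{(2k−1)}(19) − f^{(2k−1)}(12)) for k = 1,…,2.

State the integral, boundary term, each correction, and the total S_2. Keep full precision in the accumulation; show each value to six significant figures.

S_2 ≈ 21.8376

The integral term ∫_12^19 ln(x) dx = 19.1255.
½[f(12) + f(19)] = ½[2.48491 + 2.94444] = 2.71467.
Running total after boundary: 21.8401.
Correction k=1: B_{2}/2! · (f^{(1)}(19) − f^{(1)}(12)) = 1/12 · (0.0526316 − 0.0833333) = -0.00255848.
Partial sum through k=1: 21.8376.
Correction k=2: B_{4}/4! · (f^{(3)}(19) − f^{(3)}(12)) = −1/720 · (0.000291588 − 0.00115741) = 1.20253e-06.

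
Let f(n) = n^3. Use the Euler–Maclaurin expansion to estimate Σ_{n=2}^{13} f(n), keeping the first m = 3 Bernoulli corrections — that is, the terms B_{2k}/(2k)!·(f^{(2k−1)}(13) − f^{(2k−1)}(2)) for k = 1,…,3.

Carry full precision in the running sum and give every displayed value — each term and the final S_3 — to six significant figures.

∫_2^13 x^3 dx evaluates to 7136.25.
½[f(2) + f(13)] = ½[8.00000 + 2197.00] = 1102.50.
So far: 8238.75.
Order-1 term: 1/12 · (507.000 − 12.0000) = 41.2500.
Partial sum through k=1: 8280.00.
Order-2 term: −1/720 · (6.00000 − 6.00000) = 0.00000.
Partial sum through k=2: 8280.00.
Order-3 term: 1/30240 · (0.00000 − 0.00000) = 0.00000.

S_3 ≈ 8280.00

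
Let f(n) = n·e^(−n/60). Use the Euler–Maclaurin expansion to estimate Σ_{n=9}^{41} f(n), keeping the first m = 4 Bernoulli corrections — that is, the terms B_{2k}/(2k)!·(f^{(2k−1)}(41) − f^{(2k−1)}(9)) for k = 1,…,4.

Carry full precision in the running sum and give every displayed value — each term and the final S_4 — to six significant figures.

S_4 ≈ 517.625

∫_9^41 x·e^(−x/60) dx evaluates to 503.449.
Endpoint term: (f(9) + f(41))/2 = (7.74637 + 20.7022)/2 = 14.2243.
Integral + boundary = 517.673.
Correction k=1: B_{2}/2! · (f^{(1)}(41) − f^{(1)}(9)) = 1/12 · (0.159895 − 0.731602) = -0.0476422.
After k=1: 517.625.
Correction k=2: B_{4}/4! · (f^{(3)}(41) − f^{(3)}(9)) = −1/720 · (0.000324933 − 0.000681394) = 4.95085e-07.
After k=2: 517.625.
Correction k=3: B_{6}/6! · (f^{(5)}(41) − f^{(5)}(9)) = 1/30240 · (1.68180e-07 − 3.22101e-07) = -5.08998e-12.
After k=3: 517.625.
Correction k=4: B_{8}/8! · (f^{(7)}(41) − f^{(7)}(9)) = −1/1209600 · (6.83617e-11 − 1.26369e-10) = 4.79554e-17.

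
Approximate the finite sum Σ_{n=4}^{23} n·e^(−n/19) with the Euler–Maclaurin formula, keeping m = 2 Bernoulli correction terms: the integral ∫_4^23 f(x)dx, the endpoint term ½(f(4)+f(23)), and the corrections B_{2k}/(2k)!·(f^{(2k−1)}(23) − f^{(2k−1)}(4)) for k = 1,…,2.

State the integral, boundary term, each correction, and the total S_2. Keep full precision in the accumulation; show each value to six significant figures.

S_2 ≈ 121.192

∫_4^23 x·e^(−x/19) dx evaluates to 116.203.
Boundary: ½(f(4) + f(23)) = ½(3.24063 + 6.85493) = 5.04778.
Running total after boundary: 121.250.
k=1: B_{2}/(2)! × [f^{(1)}(23) − f^{(1)}(4)] = 1/12 × (-0.0627453 − 0.639598) = -0.0585286.
After k=1: 121.192.
k=2: B_{4}/(4)! × [f^{(3)}(23) − f^{(3)}(4)] = −1/720 × (0.00147738 − 0.00626015) = 6.64273e-06.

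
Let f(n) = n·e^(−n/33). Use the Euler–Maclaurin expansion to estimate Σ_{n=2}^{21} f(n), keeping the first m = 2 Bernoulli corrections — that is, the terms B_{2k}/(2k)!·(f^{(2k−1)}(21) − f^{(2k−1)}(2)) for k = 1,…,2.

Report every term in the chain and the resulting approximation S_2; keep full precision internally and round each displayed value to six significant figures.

Integral: ∫_2^21 x·e^(−x/33) dx = 144.021.
½[f(2) + f(21)] = ½[1.88239 + 11.1135] = 6.49793.
So far: 150.519.
Correction k=1: B_{2}/2! · (f^{(1)}(21) − f^{(1)}(2)) = 1/12 · (0.192441 − 0.884152) = -0.0576426.
After k=1: 150.461.
Correction k=2: B_{4}/4! · (f^{(3)}(21) − f^{(3)}(2)) = −1/720 · (0.00114864 − 0.00254044) = 1.93306e-06.

S_2 ≈ 150.461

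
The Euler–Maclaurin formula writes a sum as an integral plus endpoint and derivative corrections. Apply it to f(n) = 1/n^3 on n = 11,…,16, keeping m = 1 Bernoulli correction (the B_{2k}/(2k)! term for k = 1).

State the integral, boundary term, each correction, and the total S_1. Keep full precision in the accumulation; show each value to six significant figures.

∫_11^16 1/x^3 dx evaluates to 0.00217911.
Endpoint term: (f(11) + f(16))/2 = (0.000751315 + 0.000244141)/2 = 0.000497728.
Running total after boundary: 0.00267683.
Correction k=1: B_{2}/2! · (f^{(1)}(16) − f^{(1)}(11)) = 1/12 · (-4.57764e-05 − (-0.000204904)) = 1.32606e-05.

S_1 ≈ 0.00269009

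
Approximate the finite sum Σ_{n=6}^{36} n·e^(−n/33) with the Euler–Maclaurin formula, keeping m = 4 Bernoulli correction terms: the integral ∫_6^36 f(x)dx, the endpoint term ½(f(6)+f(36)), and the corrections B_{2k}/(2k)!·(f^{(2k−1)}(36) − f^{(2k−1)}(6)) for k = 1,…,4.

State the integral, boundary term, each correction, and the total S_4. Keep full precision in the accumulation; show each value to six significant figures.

S_4 ≈ 316.659

The integral term ∫_6^36 x·e^(−x/33) dx = 308.171.
½[f(6) + f(36)] = ½[5.00252 + 12.0928] = 8.54766.
Running total after boundary: 316.718.
k=1: B_{2}/(2)! × [f^{(1)}(36) − f^{(1)}(6)] = 1/12 × (-0.0305374 − 0.682161) = -0.0593916.
Partial sum through k=1: 316.659.
k=2: B_{4}/(4)! × [f^{(3)}(36) − f^{(3)}(6)] = −1/720 × (0.000588875 − 0.00215764) = 2.17884e-06.
Partial sum through k=2: 316.659.
k=3: B_{6}/(6)! × [f^{(5)}(36) − f^{(5)}(6)] = 1/30240 × (1.10725e-06 − 3.38739e-06) = -7.54015e-11.
Partial sum through k=3: 316.659.
k=4: B_{8}/(8)! × [f^{(7)}(36) − f^{(7)}(6)] = −1/1209600 × (1.53696e-09 − 4.40172e-09) = 2.36836e-15.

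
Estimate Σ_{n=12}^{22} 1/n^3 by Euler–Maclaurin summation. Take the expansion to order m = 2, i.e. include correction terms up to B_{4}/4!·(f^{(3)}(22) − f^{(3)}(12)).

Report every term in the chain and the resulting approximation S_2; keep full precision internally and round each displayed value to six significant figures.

S_2 ≈ 0.00278644

∫_12^22 1/x^3 dx evaluates to 0.00243916.
½[f(12) + f(22)] = ½[0.000578704 + 9.39144e-05] = 0.000336309.
Running total after boundary: 0.00277547.
k=1: B_{2}/(2)! × [f^{(1)}(22) − f^{(1)}(12)] = 1/12 × (-1.28065e-05 − (-0.000144676)) = 1.09891e-05.
Partial sum through k=1: 0.00278646.
k=2: B_{4}/(4)! × [f^{(3)}(22) − f^{(3)}(12)] = −1/720 × (-5.29194e-07 − (-2.00939e-05)) = -2.71732e-08.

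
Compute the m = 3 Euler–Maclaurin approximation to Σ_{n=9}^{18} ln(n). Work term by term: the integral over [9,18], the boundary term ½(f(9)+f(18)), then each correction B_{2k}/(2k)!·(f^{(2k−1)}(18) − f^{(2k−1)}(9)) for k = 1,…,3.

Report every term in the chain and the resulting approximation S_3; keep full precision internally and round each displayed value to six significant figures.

∫_9^18 ln(x) dx evaluates to 23.2517.
Endpoint term: (f(9) + f(18))/2 = (2.19722 + 2.89037)/2 = 2.54380.
Integral + boundary = 25.7955.
Correction k=1: B_{2}/2! · (f^{(1)}(18) − f^{(1)}(9)) = 1/12 · (0.0555556 − 0.111111) = -0.00462963.
Running total after k=1: 25.7908.
Correction k=2: B_{4}/4! · (f^{(3)}(18) − f^{(3)}(9)) = −1/720 · (0.000342936 − 0.00274348) = 3.33410e-06.
Running total after k=2: 25.7908.
Correction k=3: B_{6}/6! · (f^{(5)}(18) − f^{(5)}(9)) = 1/30240 · (1.27013e-05 − 0.000406442) = -1.30205e-08.

S_3 ≈ 25.7908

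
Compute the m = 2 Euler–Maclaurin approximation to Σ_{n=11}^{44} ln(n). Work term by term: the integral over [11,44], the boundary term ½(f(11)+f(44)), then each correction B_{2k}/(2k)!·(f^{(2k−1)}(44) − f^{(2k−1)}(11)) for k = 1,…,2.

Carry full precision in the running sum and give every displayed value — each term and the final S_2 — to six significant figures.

Integral: ∫_11^44 ln(x) dx = 107.127.
½[f(11) + f(44)] = ½[2.39790 + 3.78419] = 3.09104.
Running total after boundary: 110.219.
Order-1 term: 1/12 · (0.0227273 − 0.0909091) = -0.00568182.
Partial sum through k=1: 110.213.
Order-2 term: −1/720 · (2.34786e-05 − 0.00150263) = 2.05438e-06.

S_2 ≈ 110.213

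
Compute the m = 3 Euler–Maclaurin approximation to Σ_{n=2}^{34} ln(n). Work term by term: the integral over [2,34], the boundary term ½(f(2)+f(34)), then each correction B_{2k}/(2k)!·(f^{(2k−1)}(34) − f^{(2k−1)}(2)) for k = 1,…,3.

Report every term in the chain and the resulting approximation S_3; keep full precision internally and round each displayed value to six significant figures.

The integral term ∫_2^34 ln(x) dx = 86.5100.
Boundary: ½(f(2) + f(34)) = ½(0.693147 + 3.52636) = 2.10975.
Integral + boundary = 88.6197.
k=1: B_{2}/(2)! × [f^{(1)}(34) − f^{(1)}(2)] = 1/12 × (0.0294118 − 0.500000) = -0.0392157.
Running total after k=1: 88.5805.
k=2: B_{4}/(4)! × [f^{(3)}(34) − f^{(3)}(2)] = −1/720 × (5.08854e-05 − 0.250000) = 0.000347152.
Running total after k=2: 88.5808.
k=3: B_{6}/(6)! × [f^{(5)}(34) − f^{(5)}(2)] = 1/30240 × (5.28222e-07 − 0.750000) = -2.48016e-05.

S_3 ≈ 88.5808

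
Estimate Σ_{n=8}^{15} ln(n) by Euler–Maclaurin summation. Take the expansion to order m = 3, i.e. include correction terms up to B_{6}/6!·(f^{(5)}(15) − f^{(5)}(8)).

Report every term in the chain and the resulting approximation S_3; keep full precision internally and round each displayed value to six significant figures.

∫_8^15 ln(x) dx evaluates to 16.9852.
Endpoint term: (f(8) + f(15))/2 = (2.07944 + 2.70805)/2 = 2.39375.
Integral + boundary = 19.3790.
Order-1 term: 1/12 · (0.0666667 − 0.125000) = -0.00486111.
After k=1: 19.3741.
Order-2 term: −1/720 · (0.000592593 − 0.00390625) = 4.60230e-06.
After k=2: 19.3741.
Order-3 term: 1/30240 · (3.16049e-05 − 0.000732422) = -2.31752e-08.

S_3 ≈ 19.3741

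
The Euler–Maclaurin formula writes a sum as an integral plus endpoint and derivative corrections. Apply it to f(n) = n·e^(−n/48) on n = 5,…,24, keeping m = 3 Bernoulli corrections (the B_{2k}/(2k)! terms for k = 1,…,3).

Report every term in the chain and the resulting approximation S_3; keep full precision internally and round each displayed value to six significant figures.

The integral term ∫_5^24 x·e^(−x/48) dx = 196.165.
½[f(5) + f(24)] = ½[4.50538 + 14.5567] = 9.53106.
Integral + boundary = 205.696.
Correction k=1: B_{2}/2! · (f^{(1)}(24) − f^{(1)}(5)) = 1/12 · (0.303265 − 0.807213) = -0.0419956.
Partial sum through k=1: 205.654.
Correction k=2: B_{4}/4! · (f^{(3)}(24) − f^{(3)}(5)) = −1/720 · (0.000658128 − 0.00113254) = 6.58900e-07.
Partial sum through k=2: 205.654.
Correction k=3: B_{6}/6! · (f^{(5)}(24) − f^{(5)}(5)) = 1/30240 · (5.14162e-07 − 8.31041e-07) = -1.04788e-11.

S_3 ≈ 205.654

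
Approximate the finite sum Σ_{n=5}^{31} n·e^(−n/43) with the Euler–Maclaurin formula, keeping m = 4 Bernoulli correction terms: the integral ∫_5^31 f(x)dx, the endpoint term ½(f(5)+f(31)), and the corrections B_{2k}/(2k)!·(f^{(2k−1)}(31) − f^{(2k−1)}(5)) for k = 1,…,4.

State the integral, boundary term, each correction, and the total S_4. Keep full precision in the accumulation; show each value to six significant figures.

∫_5^31 x·e^(−x/43) dx evaluates to 290.022.
½[f(5) + f(31)] = ½[4.45113 + 15.0753] = 9.76321.
Integral + boundary = 299.786.
k=1: B_{2}/(2)! × [f^{(1)}(31) − f^{(1)}(5)] = 1/12 × (0.135712 − 0.786712) = -0.0542500.
After k=1: 299.731.
k=2: B_{4}/(4)! × [f^{(3)}(31) − f^{(3)}(5)] = −1/720 × (0.000599411 − 0.00138841) = 1.09583e-06.
After k=2: 299.731.
k=3: B_{6}/(6)! × [f^{(5)}(31) − f^{(5)}(5)] = 1/30240 × (6.08667e-07 − 1.27168e-06) = -2.19250e-11.
After k=3: 299.731.
k=4: B_{8}/(8)! × [f^{(7)}(31) − f^{(7)}(5)] = −1/1209600 × (4.83046e-10 − 9.69423e-10) = 4.02097e-16.

S_4 ≈ 299.731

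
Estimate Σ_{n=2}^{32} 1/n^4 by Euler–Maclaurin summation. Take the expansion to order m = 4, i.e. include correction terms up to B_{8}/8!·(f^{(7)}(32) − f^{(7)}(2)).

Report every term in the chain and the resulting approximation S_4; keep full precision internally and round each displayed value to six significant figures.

The integral term ∫_2^32 1/x^4 dx = 0.0416565.
Endpoint term: (f(2) + f(32))/2 = (0.0625000 + 9.53674e-07)/2 = 0.0312505.
So far: 0.0729070.
k=1: B_{2}/(2)! × [f^{(1)}(32) − f^{(1)}(2)] = 1/12 × (-1.19209e-07 − (-0.125000)) = 0.0104167.
After k=1: 0.0833236.
k=2: B_{4}/(4)! × [f^{(3)}(32) − f^{(3)}(2)] = −1/720 × (-3.49246e-09 − (-0.937500)) = -0.00130208.
After k=2: 0.0820215.
k=3: B_{6}/(6)! × [f^{(5)}(32) − f^{(5)}(2)] = 1/30240 × (-1.90994e-10 − (-13.1250)) = 0.000434028.
After k=3: 0.0824556.
k=4: B_{8}/(8)! × [f^{(7)}(32) − f^{(7)}(2)] = −1/1209600 × (-1.67866e-11 − (-295.312)) = -0.000244141.

S_4 ≈ 0.0822114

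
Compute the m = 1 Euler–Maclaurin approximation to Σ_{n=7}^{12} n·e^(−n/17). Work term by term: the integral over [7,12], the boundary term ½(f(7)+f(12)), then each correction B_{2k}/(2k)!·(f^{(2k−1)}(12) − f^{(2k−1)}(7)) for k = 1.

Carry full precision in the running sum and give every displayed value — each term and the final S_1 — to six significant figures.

S_1 ≈ 32.1716

∫_7^12 x·e^(−x/17) dx evaluates to 26.9112.
Boundary: ½(f(7) + f(12)) = ½(4.63736 + 5.92407) = 5.28072.
So far: 32.1919.
Order-1 term: 1/12 · (0.145198 − 0.389694) = -0.0203747.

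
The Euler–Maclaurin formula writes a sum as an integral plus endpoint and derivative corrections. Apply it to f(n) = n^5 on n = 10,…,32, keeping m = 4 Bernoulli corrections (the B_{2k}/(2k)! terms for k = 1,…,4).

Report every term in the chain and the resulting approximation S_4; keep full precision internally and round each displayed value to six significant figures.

The integral term ∫_10^32 x^5 dx = 1.78790e+08.
Endpoint term: (f(10) + f(32))/2 = (100000 + 3.35544e+07)/2 = 1.68272e+07.
Running total after boundary: 1.95618e+08.
Correction k=1: B_{2}/2! · (f^{(1)}(32) − f^{(1)}(10)) = 1/12 · (5.24288e+06 − 50000.0) = 432740.
Partial sum through k=1: 1.96050e+08.
Correction k=2: B_{4}/4! · (f^{(3)}(32) − f^{(3)}(10)) = −1/720 · (61440.0 − 6000.00) = -77.0000.
Partial sum through k=2: 1.96050e+08.
Correction k=3: B_{6}/6! · (f^{(5)}(32) − f^{(5)}(10)) = 1/30240 · (120.000 − 120.000) = 0.00000.
Partial sum through k=3: 1.96050e+08.
Correction k=4: B_{8}/8! · (f^{(7)}(32) − f^{(7)}(10)) = −1/1209600 · (0.00000 − 0.00000) = 0.00000.

S_4 ≈ 1.96050e+08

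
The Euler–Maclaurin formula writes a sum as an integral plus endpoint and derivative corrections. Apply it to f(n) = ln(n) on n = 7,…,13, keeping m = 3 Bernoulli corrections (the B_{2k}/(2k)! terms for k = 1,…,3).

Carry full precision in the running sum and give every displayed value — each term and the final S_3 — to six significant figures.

S_3 ≈ 15.9729

The integral term ∫_7^13 ln(x) dx = 13.7230.
½[f(7) + f(13)] = ½[1.94591 + 2.56495] = 2.25543.
So far: 15.9784.
Correction k=1: B_{2}/2! · (f^{(1)}(13) − f^{(1)}(7)) = 1/12 · (0.0769231 − 0.142857) = -0.00549451.
Partial sum through k=1: 15.9729.
Correction k=2: B_{4}/4! · (f^{(3)}(13) − f^{(3)}(7)) = −1/720 · (0.000910332 − 0.00583090) = 6.83413e-06.
Partial sum through k=2: 15.9729.
Correction k=3: B_{6}/6! · (f^{(5)}(13) − f^{(5)}(7)) = 1/30240 · (6.46390e-05 − 0.00142798) = -4.50839e-08.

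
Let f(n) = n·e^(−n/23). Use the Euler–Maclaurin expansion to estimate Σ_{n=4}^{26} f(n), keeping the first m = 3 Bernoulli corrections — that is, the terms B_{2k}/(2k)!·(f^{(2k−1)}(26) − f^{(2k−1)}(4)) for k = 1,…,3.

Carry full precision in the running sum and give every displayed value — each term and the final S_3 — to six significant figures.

S_3 ≈ 163.787

The integral term ∫_4^26 x·e^(−x/23) dx = 157.970.
½[f(4) + f(26)] = ½[3.36148 + 8.39521] = 5.87835.
So far: 163.848.
k=1: B_{2}/(2)! × [f^{(1)}(26) − f^{(1)}(4)] = 1/12 × (-0.0421165 − 0.694219) = -0.0613613.
After k=1: 163.787.
k=2: B_{4}/(4)! × [f^{(3)}(26) − f^{(3)}(4)] = −1/720 × (0.00114115 − 0.00448952) = 4.65052e-06.
After k=2: 163.787.
k=3: B_{6}/(6)! × [f^{(5)}(26) − f^{(5)}(4)] = 1/30240 × (4.46487e-06 − 1.44929e-05) = -3.31614e-10.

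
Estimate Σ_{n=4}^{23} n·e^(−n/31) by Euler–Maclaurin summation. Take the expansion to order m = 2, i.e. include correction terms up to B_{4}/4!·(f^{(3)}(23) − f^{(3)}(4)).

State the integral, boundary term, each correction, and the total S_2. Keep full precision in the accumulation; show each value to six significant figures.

S_2 ≈ 163.692

The integral term ∫_4^23 x·e^(−x/31) dx = 156.512.
Boundary: ½(f(4) + f(23)) = ½(3.51578 + 10.9524) = 7.23409.
Integral + boundary = 163.746.
Correction k=1: B_{2}/2! · (f^{(1)}(23) − f^{(1)}(4)) = 1/12 · (0.122888 − 0.765533) = -0.0535538.
Partial sum through k=1: 163.692.
Correction k=2: B_{4}/4! · (f^{(3)}(23) − f^{(3)}(4)) = −1/720 · (0.00111891 − 0.00262583) = 2.09295e-06.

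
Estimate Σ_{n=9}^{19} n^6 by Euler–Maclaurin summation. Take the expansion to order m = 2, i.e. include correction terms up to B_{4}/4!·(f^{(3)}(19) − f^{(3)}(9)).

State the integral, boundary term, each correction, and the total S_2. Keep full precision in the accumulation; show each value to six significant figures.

S_2 ≈ 1.52009e+08

∫_9^19 x^6 dx evaluates to 1.27013e+08.
½[f(9) + f(19)] = ½[531441 + 4.70459e+07] = 2.37887e+07.
Integral + boundary = 1.50801e+08.
k=1: B_{2}/(2)! × [f^{(1)}(19) − f^{(1)}(9)] = 1/12 × (1.48566e+07 − 354294) = 1.20852e+06.
After k=1: 1.52010e+08.
k=2: B_{4}/(4)! × [f^{(3)}(19) − f^{(3)}(9)] = −1/720 × (823080 − 87480.0) = -1021.67.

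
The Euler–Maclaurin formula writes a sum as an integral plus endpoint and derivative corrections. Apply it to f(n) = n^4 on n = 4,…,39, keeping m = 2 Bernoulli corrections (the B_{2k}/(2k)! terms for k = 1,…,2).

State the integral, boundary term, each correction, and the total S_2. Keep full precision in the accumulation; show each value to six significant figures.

∫_4^39 x^4 dx evaluates to 1.80446e+07.
½[f(4) + f(39)] = ½[256.000 + 2.31344e+06] = 1.15685e+06.
Running total after boundary: 1.92015e+07.
Order-1 term: 1/12 · (237276 − 256.000) = 19751.7.
After k=1: 1.92212e+07.
Order-2 term: −1/720 · (936.000 − 96.0000) = -1.16667.

S_2 ≈ 1.92212e+07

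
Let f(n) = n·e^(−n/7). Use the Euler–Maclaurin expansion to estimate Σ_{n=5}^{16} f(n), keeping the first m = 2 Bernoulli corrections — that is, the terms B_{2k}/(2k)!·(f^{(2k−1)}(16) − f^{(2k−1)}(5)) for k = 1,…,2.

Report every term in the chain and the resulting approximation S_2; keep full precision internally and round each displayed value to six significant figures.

∫_5^16 x·e^(−x/7) dx evaluates to 24.7476.
½[f(5) + f(16)] = ½[2.44771 + 1.62722] = 2.03747.
Running total after boundary: 26.7850.
Order-1 term: 1/12 · (-0.130759 − 0.139869) = -0.0225523.
Partial sum through k=1: 26.7625.
Order-2 term: −1/720 · (0.00148253 − 0.0228358) = 2.96573e-05.

S_2 ≈ 26.7625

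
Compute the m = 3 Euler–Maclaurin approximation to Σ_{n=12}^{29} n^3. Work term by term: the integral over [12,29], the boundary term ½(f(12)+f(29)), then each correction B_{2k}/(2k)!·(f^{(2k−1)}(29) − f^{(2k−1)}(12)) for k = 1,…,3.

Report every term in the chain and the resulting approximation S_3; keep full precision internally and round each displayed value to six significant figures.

S_3 ≈ 184869

The integral term ∫_12^29 x^3 dx = 171636.
Boundary: ½(f(12) + f(29)) = ½(1728.00 + 24389.0) = 13058.5.
So far: 184695.
Correction k=1: B_{2}/2! · (f^{(1)}(29) − f^{(1)}(12)) = 1/12 · (2523.00 − 432.000) = 174.250.
After k=1: 184869.
Correction k=2: B_{4}/4! · (f^{(3)}(29) − f^{(3)}(12)) = −1/720 · (6.00000 − 6.00000) = 0.00000.
After k=2: 184869.
Correction k=3: B_{6}/6! · (f^{(5)}(29) − f^{(5)}(12)) = 1/30240 · (0.00000 − 0.00000) = 0.00000.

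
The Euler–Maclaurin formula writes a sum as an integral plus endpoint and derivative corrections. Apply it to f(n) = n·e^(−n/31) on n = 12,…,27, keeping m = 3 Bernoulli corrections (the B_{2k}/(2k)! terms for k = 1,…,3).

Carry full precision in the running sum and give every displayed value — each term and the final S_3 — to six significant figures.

∫_12^27 x·e^(−x/31) dx evaluates to 152.595.
Boundary: ½(f(12) + f(27)) = ½(8.14830 + 11.3008) = 9.72453.
Integral + boundary = 162.319.
k=1: B_{2}/(2)! × [f^{(1)}(27) − f^{(1)}(12)] = 1/12 × (0.0540060 − 0.416177) = -0.0301809.
Partial sum through k=1: 162.289.
k=2: B_{4}/(4)! × [f^{(3)}(27) − f^{(3)}(12)] = −1/720 × (0.000927262 − 0.00184623) = 1.27635e-06.
Partial sum through k=2: 162.289.
k=3: B_{6}/(6)! × [f^{(5)}(27) − f^{(5)}(12)] = 1/30240 × (1.87131e-06 − 3.39167e-06) = -5.02766e-11.

S_3 ≈ 162.289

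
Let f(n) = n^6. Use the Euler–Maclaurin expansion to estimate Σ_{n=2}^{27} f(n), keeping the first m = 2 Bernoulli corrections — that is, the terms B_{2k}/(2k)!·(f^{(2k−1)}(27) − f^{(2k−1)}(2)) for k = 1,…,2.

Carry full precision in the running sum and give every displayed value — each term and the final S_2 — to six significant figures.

∫_2^27 x^6 dx evaluates to 1.49434e+09.
Boundary: ½(f(2) + f(27)) = ½(64.0000 + 3.87420e+08) = 1.93710e+08.
Integral + boundary = 1.68805e+09.
Correction k=1: B_{2}/2! · (f^{(1)}(27) − f^{(1)}(2)) = 1/12 · (8.60934e+07 − 192.000) = 7.17444e+06.
Running total after k=1: 1.69522e+09.
Correction k=2: B_{4}/4! · (f^{(3)}(27) − f^{(3)}(2)) = −1/720 · (2.36196e+06 − 960.000) = -3279.17.

S_2 ≈ 1.69522e+09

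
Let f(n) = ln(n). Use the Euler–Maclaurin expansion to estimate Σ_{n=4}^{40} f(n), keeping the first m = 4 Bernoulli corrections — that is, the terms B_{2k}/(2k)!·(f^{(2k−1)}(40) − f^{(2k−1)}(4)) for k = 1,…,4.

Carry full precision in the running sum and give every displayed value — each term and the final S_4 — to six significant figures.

S_4 ≈ 108.529

Integral: ∫_4^40 ln(x) dx = 106.010.
Boundary: ½(f(4) + f(40)) = ½(1.38629 + 3.68888) = 2.53759.
Integral + boundary = 108.548.
k=1: B_{2}/(2)! × [f^{(1)}(40) − f^{(1)}(4)] = 1/12 × (0.0250000 − 0.250000) = -0.0187500.
Running total after k=1: 108.529.
k=2: B_{4}/(4)! × [f^{(3)}(40) − f^{(3)}(4)] = −1/720 × (3.12500e-05 − 0.0312500) = 4.33594e-05.
Running total after k=2: 108.529.
k=3: B_{6}/(6)! × [f^{(5)}(40) − f^{(5)}(4)] = 1/30240 × (2.34375e-07 − 0.0234375) = -7.75042e-07.
Running total after k=3: 108.529.
k=4: B_{8}/(8)! × [f^{(7)}(40) − f^{(7)}(4)] = −1/1209600 × (4.39453e-09 − 0.0439453) = 3.63304e-08.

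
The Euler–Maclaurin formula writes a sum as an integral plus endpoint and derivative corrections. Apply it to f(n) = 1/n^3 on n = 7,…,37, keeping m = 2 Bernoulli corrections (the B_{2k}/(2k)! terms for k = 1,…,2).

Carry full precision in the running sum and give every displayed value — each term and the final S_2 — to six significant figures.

Integral: ∫_7^37 1/x^3 dx = 0.00983885.
Endpoint term: (f(7) + f(37))/2 = (0.00291545 + 1.97422e-05)/2 = 0.00146760.
So far: 0.0113064.
Correction k=1: B_{2}/2! · (f^{(1)}(37) − f^{(1)}(7)) = 1/12 · (-1.60072e-06 − (-0.00124948)) = 0.000103990.
Running total after k=1: 0.0114104.
Correction k=2: B_{4}/4! · (f^{(3)}(37) − f^{(3)}(7)) = −1/720 · (-2.33852e-08 − (-0.000509992)) = -7.08289e-07.

S_2 ≈ 0.0114097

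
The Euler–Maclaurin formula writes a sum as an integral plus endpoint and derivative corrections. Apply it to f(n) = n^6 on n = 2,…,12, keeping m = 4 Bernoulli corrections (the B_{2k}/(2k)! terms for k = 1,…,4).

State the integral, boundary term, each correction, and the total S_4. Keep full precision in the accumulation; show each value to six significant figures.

∫_2^12 x^6 dx evaluates to 5.11881e+06.
Endpoint term: (f(2) + f(12))/2 = (64.0000 + 2.98598e+06)/2 = 1.49302e+06.
Integral + boundary = 6.61184e+06.
k=1: B_{2}/(2)! × [f^{(1)}(12) − f^{(1)}(2)] = 1/12 × (1.49299e+06 − 192.000) = 124400.
After k=1: 6.73624e+06.
k=2: B_{4}/(4)! × [f^{(3)}(12) − f^{(3)}(2)] = −1/720 × (207360 − 960.000) = -286.667.
After k=2: 6.73595e+06.
k=3: B_{6}/(6)! × [f^{(5)}(12) − f^{(5)}(2)] = 1/30240 × (8640.00 − 1440.00) = 0.238095.
After k=3: 6.73595e+06.
k=4: B_{8}/(8)! × [f^{(7)}(12) − f^{(7)}(2)] = −1/1209600 × (0.00000 − 0.00000) = 0.00000.

S_4 ≈ 6.73595e+06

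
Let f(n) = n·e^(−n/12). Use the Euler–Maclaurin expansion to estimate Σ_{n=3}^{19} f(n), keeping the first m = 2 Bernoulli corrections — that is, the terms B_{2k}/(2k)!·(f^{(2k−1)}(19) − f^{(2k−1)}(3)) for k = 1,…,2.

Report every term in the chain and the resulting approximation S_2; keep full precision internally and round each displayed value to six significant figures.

S_2 ≈ 66.8762

∫_3^19 x·e^(−x/12) dx evaluates to 63.8164.
½[f(3) + f(19)] = ½[2.33640 + 3.90050] = 3.11845.
So far: 66.9348.
Correction k=1: B_{2}/2! · (f^{(1)}(19) − f^{(1)}(3)) = 1/12 · (-0.119752 − 0.584101) = -0.0586544.
Partial sum through k=1: 66.8762.
Correction k=2: B_{4}/4! · (f^{(3)}(19) − f^{(3)}(3)) = −1/720 · (0.00201963 − 0.0148729) = 1.78518e-05.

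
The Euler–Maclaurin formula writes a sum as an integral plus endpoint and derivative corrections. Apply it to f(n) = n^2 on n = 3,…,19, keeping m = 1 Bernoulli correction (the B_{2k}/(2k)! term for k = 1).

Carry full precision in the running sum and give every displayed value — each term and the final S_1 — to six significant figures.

∫_3^19 x^2 dx evaluates to 2277.33.
Boundary: ½(f(3) + f(19)) = ½(9.00000 + 361.000) = 185.000.
Integral + boundary = 2462.33.
Correction k=1: B_{2}/2! · (f^{(1)}(19) − f^{(1)}(3)) = 1/12 · (38.0000 − 6.00000) = 2.66667.

S_1 ≈ 2465.00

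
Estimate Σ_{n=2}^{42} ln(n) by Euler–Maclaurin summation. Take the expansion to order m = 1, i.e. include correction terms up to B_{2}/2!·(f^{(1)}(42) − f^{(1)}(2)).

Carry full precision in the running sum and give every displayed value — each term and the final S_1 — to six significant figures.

Integral: ∫_2^42 ln(x) dx = 115.596.
½[f(2) + f(42)] = ½[0.693147 + 3.73767] = 2.21541.
Integral + boundary = 117.811.
Order-1 term: 1/12 · (0.0238095 − 0.500000) = -0.0396825.

S_1 ≈ 117.772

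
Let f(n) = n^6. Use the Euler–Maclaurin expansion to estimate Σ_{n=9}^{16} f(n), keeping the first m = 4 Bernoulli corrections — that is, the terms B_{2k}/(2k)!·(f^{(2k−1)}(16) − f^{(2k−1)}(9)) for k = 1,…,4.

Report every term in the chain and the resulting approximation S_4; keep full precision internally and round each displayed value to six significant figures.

S_4 ≈ 4.68132e+07

∫_9^16 x^6 dx evaluates to 3.76646e+07.
Boundary: ½(f(9) + f(16)) = ½(531441 + 1.67772e+07) = 8.65433e+06.
So far: 4.63190e+07.
k=1: B_{2}/(2)! × [f^{(1)}(16) − f^{(1)}(9)] = 1/12 × (6.29146e+06 − 354294) = 494764.
Partial sum through k=1: 4.68137e+07.
k=2: B_{4}/(4)! × [f^{(3)}(16) − f^{(3)}(9)] = −1/720 × (491520 − 87480.0) = -561.167.
Partial sum through k=2: 4.68132e+07.
k=3: B_{6}/(6)! × [f^{(5)}(16) − f^{(5)}(9)] = 1/30240 × (11520.0 − 6480.00) = 0.166667.
Partial sum through k=3: 4.68132e+07.
k=4: B_{8}/(8)! × [f^{(7)}(16) − f^{(7)}(9)] = −1/1209600 × (0.00000 − 0.00000) = 0.00000.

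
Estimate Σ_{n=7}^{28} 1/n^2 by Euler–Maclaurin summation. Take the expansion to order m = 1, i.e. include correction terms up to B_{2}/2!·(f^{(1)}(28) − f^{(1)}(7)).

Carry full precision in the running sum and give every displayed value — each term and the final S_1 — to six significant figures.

S_1 ≈ 0.118463

∫_7^28 1/x^2 dx evaluates to 0.107143.
½[f(7) + f(28)] = ½[0.0204082 + 0.00127551] = 0.0108418.
Running total after boundary: 0.117985.
Correction k=1: B_{2}/2! · (f^{(1)}(28) − f^{(1)}(7)) = 1/12 · (-9.11079e-05 − (-0.00583090)) = 0.000478316.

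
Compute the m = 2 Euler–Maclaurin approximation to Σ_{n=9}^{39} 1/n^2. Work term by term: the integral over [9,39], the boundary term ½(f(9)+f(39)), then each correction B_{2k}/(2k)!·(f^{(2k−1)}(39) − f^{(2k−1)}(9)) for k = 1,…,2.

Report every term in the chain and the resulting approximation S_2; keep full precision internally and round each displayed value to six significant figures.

S_2 ≈ 0.0921969

The integral term ∫_9^39 1/x^2 dx = 0.0854701.
½[f(9) + f(39)] = ½[0.0123457 + 0.000657462] = 0.00650157.
Integral + boundary = 0.0919717.
k=1: B_{2}/(2)! × [f^{(1)}(39) − f^{(1)}(9)] = 1/12 × (-3.37160e-05 − (-0.00274348)) = 0.000225814.
Partial sum through k=1: 0.0921975.
k=2: B_{4}/(4)! × [f^{(3)}(39) − f^{(3)}(9)] = −1/720 × (-2.66004e-07 − (-0.000406442)) = -5.64133e-07.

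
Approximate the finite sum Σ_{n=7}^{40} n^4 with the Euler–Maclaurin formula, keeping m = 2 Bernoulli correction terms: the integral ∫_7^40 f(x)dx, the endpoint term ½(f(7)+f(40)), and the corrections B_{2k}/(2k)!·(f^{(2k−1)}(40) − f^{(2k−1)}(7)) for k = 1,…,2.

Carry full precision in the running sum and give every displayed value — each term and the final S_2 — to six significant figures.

The integral term ∫_7^40 x^4 dx = 2.04766e+07.
Endpoint term: (f(7) + f(40))/2 = (2401.00 + 2.56000e+06)/2 = 1.28120e+06.
Running total after boundary: 2.17578e+07.
k=1: B_{2}/(2)! × [f^{(1)}(40) − f^{(1)}(7)] = 1/12 × (256000 − 1372.00) = 21219.0.
Running total after k=1: 2.17791e+07.
k=2: B_{4}/(4)! × [f^{(3)}(40) − f^{(3)}(7)] = −1/720 × (960.000 − 168.000) = -1.10000.

S_2 ≈ 2.17791e+07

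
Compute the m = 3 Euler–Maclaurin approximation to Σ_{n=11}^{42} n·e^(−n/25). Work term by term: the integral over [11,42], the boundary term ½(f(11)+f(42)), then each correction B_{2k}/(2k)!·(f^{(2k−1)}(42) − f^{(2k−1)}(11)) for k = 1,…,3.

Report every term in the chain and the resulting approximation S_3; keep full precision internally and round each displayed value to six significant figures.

Integral: ∫_11^42 x·e^(−x/25) dx = 267.456.
½[f(11) + f(42)] = ½[7.08440 + 7.82771] = 7.45605.
Running total after boundary: 274.912.
k=1: B_{2}/(2)! × [f^{(1)}(42) − f^{(1)}(11)] = 1/12 × (-0.126734 − 0.360660) = -0.0406162.
After k=1: 274.872.
k=2: B_{4}/(4)! × [f^{(3)}(42) − f^{(3)}(11)] = −1/720 × (0.000393622 − 0.00263797) = 3.11715e-06.
After k=2: 274.872.
k=3: B_{6}/(6)! × [f^{(5)}(42) − f^{(5)}(11)] = 1/30240 × (1.58403e-06 − 7.51822e-06) = -1.96237e-10.

S_3 ≈ 274.872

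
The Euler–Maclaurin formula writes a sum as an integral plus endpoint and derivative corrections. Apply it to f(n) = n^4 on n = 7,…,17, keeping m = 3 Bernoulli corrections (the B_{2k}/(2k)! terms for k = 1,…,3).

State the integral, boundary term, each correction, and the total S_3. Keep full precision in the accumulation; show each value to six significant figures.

S_3 ≈ 325094

The integral term ∫_7^17 x^4 dx = 280610.
Boundary: ½(f(7) + f(17)) = ½(2401.00 + 83521.0) = 42961.0.
So far: 323571.
Order-1 term: 1/12 · (19652.0 − 1372.00) = 1523.33.
Partial sum through k=1: 325094.
Order-2 term: −1/720 · (408.000 − 168.000) = -0.333333.
Partial sum through k=2: 325094.
Order-3 term: 1/30240 · (0.00000 − 0.00000) = 0.00000.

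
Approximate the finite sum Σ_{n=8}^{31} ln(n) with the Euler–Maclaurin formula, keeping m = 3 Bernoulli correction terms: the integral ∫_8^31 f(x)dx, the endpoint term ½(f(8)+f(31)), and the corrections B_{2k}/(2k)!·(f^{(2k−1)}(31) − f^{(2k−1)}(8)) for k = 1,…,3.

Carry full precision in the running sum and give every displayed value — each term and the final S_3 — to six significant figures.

∫_8^31 ln(x) dx evaluates to 66.8181.
Boundary: ½(f(8) + f(31)) = ½(2.07944 + 3.43399) = 2.75671.
Running total after boundary: 69.5748.
Correction k=1: B_{2}/2! · (f^{(1)}(31) − f^{(1)}(8)) = 1/12 · (0.0322581 − 0.125000) = -0.00772849.
Running total after k=1: 69.5671.
Correction k=2: B_{4}/4! · (f^{(3)}(31) − f^{(3)}(8)) = −1/720 · (6.71344e-05 − 0.00390625) = 5.33211e-06.
Running total after k=2: 69.5671.
Correction k=3: B_{6}/6! · (f^{(5)}(31) − f^{(5)}(8)) = 1/30240 · (8.38306e-07 − 0.000732422) = -2.41926e-08.

S_3 ≈ 69.5671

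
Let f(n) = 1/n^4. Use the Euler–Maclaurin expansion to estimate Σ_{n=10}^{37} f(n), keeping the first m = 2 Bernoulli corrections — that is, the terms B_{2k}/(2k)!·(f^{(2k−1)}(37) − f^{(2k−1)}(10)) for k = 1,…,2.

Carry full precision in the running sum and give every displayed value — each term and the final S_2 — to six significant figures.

Integral: ∫_10^37 1/x^4 dx = 0.000326753.
Endpoint term: (f(10) + f(37))/2 = (0.000100000 + 5.33572e-07)/2 = 5.02668e-05.
Running total after boundary: 0.000377019.
k=1: B_{2}/(2)! × [f^{(1)}(37) − f^{(1)}(10)] = 1/12 × (-5.76835e-08 − (-4.00000e-05)) = 3.32853e-06.
After k=1: 0.000380348.
k=2: B_{4}/(4)! × [f^{(3)}(37) − f^{(3)}(10)] = −1/720 × (-1.26406e-09 − (-1.20000e-05)) = -1.66649e-08.

S_2 ≈ 0.000380331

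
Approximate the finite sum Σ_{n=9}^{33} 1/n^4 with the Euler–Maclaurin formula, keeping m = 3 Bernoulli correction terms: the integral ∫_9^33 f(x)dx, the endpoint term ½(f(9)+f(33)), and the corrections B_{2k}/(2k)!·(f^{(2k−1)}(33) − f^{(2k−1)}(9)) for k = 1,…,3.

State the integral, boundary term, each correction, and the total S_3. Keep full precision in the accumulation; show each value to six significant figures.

S_3 ≈ 0.000530204

Integral: ∫_9^33 1/x^4 dx = 0.000447972.
½[f(9) + f(33)] = ½[0.000152416 + 8.43226e-07] = 7.66295e-05.
Integral + boundary = 0.000524601.
Correction k=1: B_{2}/2! · (f^{(1)}(33) − f^{(1)}(9)) = 1/12 · (-1.02209e-07 − (-6.77404e-05)) = 5.63651e-06.
Partial sum through k=1: 0.000530238.
Correction k=2: B_{4}/4! · (f^{(3)}(33) − f^{(3)}(9)) = −1/720 · (-2.81568e-09 − (-2.50890e-05)) = -3.48419e-08.
Partial sum through k=2: 0.000530203.
Correction k=3: B_{6}/6! · (f^{(5)}(33) − f^{(5)}(9)) = 1/30240 · (-1.44792e-10 − (-1.73455e-05)) = 5.73590e-10.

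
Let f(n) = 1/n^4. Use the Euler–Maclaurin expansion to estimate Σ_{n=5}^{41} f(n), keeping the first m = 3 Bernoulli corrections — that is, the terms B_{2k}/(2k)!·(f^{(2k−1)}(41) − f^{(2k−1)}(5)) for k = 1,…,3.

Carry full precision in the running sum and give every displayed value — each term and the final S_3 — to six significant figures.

∫_5^41 1/x^4 dx evaluates to 0.00266183.
Endpoint term: (f(5) + f(41))/2 = (0.00160000 + 3.53887e-07)/2 = 0.000800177.
So far: 0.00346201.
Order-1 term: 1/12 · (-3.45256e-08 − (-0.00128000)) = 0.000106664.
After k=1: 0.00356867.
Order-2 term: −1/720 · (-6.16161e-10 − (-0.00153600)) = -2.13333e-06.
After k=2: 0.00356654.
Order-3 term: 1/30240 · (-2.05265e-11 − (-0.00344064)) = 1.13778e-07.

S_3 ≈ 0.00356665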